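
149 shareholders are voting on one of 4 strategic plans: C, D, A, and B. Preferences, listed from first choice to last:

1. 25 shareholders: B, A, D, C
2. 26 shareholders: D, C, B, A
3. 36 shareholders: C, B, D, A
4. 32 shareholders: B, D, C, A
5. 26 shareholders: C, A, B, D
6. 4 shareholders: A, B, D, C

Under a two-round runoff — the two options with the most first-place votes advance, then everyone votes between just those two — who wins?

Round 1 first-place votes: C 62, D 26, A 4, B 57.
C and B advance.
Runoff: C is preferred to B by 88 voters; B by 61.
C wins the runoff.

C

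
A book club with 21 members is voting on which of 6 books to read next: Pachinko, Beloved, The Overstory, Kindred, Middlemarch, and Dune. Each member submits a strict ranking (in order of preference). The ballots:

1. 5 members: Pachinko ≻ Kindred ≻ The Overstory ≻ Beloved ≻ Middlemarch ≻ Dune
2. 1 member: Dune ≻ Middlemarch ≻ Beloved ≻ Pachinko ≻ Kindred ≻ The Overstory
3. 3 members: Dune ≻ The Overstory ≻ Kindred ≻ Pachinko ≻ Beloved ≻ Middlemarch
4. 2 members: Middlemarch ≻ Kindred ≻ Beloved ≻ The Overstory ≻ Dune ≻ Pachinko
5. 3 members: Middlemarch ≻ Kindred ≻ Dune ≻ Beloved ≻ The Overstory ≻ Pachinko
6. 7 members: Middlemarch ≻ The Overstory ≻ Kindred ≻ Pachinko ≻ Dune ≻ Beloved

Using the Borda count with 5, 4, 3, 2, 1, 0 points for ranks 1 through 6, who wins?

Kindred

Pachinko: 5·5 + 1·2 + 3·2 + 2·0 + 3·0 + 7·2 = 47
Beloved: 5·2 + 1·3 + 3·1 + 2·3 + 3·2 + 7·0 = 28
The Overstory: 5·3 + 1·0 + 3·4 + 2·2 + 3·1 + 7·4 = 62
Kindred: 5·4 + 1·1 + 3·3 + 2·4 + 3·4 + 7·3 = 71
Middlemarch: 5·1 + 1·4 + 3·0 + 2·5 + 3·5 + 7·5 = 69
Dune: 5·0 + 1·5 + 3·5 + 2·1 + 3·3 + 7·1 = 38
Kindred has the highest Borda score (71).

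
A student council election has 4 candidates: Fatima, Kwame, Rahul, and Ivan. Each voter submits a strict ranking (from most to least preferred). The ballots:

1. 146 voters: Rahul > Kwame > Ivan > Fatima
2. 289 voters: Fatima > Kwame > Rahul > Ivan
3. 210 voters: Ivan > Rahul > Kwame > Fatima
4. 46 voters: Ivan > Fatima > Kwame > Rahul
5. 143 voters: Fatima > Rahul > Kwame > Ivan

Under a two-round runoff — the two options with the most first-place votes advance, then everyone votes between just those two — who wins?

Round 1 first-place votes: Fatima 432, Kwame 0, Rahul 146, Ivan 256.
Fatima and Ivan advance.
Runoff: Fatima is preferred to Ivan by 432 voters; Ivan by 402.
Fatima wins the runoff.

Fatima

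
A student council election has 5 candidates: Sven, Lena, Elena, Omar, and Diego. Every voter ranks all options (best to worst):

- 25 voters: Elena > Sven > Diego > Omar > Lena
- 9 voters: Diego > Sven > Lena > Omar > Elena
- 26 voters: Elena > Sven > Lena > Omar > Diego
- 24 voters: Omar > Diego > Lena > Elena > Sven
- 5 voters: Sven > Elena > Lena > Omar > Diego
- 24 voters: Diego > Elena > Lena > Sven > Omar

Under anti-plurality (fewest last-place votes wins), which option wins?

Last-place votes: Sven 24, Lena 25, Elena 9, Omar 24, Diego 31.
Elena is ranked last by the fewest voters, so Elena wins.

Elena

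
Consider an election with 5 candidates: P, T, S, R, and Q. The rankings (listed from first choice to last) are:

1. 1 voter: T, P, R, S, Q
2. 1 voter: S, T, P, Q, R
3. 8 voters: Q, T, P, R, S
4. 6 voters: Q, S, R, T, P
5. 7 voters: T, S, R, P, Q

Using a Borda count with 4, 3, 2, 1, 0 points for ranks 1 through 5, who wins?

P: 1·3 + 1·2 + 8·2 + 6·0 + 7·1 = 28
T: 1·4 + 1·3 + 8·3 + 6·1 + 7·4 = 65
S: 1·1 + 1·4 + 8·0 + 6·3 + 7·3 = 44
R: 1·2 + 1·0 + 8·1 + 6·2 + 7·2 = 36
Q: 1·0 + 1·1 + 8·4 + 6·4 + 7·0 = 57
T has the highest Borda score (65).

T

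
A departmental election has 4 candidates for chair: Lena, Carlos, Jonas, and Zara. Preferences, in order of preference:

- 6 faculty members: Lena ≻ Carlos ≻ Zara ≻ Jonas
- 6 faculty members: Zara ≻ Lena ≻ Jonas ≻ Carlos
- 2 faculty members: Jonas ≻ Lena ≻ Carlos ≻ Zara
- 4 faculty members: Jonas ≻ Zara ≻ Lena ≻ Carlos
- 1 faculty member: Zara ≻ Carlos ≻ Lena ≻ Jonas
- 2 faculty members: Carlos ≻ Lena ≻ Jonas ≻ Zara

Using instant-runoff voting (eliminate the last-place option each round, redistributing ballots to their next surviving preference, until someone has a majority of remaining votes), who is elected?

Round 1: Lena 6, Carlos 2, Jonas 6, Zara 7. Eliminate Carlos.
Round 2: Lena 8, Jonas 6, Zara 7. Eliminate Jonas.
Round 3: Lena 10, Zara 11. Zara has a majority.

Zara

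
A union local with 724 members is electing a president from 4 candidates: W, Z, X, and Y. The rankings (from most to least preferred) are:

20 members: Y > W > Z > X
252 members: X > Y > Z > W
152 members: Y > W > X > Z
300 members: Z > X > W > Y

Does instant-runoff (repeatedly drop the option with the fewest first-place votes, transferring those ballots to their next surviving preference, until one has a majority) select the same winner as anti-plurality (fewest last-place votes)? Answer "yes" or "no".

yes

Instant-runoff — R1 W 0, Z 300, X 252, Y 172 (W out); R2 Z 300, X 252, Y 172 (Y out); R3 Z 320, X 404 (X winner). Winner: X.
Anti-plurality — last-place votes: W 252, Z 152, X 20, Y 300. Winner: X.
The two methods agree.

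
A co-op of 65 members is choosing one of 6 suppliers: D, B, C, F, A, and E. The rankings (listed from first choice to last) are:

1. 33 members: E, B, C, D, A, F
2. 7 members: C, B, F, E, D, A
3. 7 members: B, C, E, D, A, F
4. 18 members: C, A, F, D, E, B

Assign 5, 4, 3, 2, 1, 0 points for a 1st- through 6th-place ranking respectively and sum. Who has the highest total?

C

D: 33·2 + 7·1 + 7·2 + 18·2 = 123
B: 33·4 + 7·4 + 7·5 + 18·0 = 195
C: 33·3 + 7·5 + 7·4 + 18·5 = 252
F: 33·0 + 7·3 + 7·0 + 18·3 = 75
A: 33·1 + 7·0 + 7·1 + 18·4 = 112
E: 33·5 + 7·2 + 7·3 + 18·1 = 218
C has the highest Borda score (252).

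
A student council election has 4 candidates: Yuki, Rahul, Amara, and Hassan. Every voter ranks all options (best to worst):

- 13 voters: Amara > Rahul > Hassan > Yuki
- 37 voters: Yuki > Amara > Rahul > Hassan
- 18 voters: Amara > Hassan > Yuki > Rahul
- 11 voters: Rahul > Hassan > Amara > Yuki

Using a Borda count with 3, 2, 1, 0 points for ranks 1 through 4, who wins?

Amara

Yuki: 13·0 + 37·3 + 18·1 + 11·0 = 129
Rahul: 13·2 + 37·1 + 18·0 + 11·3 = 96
Amara: 13·3 + 37·2 + 18·3 + 11·1 = 178
Hassan: 13·1 + 37·0 + 18·2 + 11·2 = 71
Amara has the highest Borda score (178).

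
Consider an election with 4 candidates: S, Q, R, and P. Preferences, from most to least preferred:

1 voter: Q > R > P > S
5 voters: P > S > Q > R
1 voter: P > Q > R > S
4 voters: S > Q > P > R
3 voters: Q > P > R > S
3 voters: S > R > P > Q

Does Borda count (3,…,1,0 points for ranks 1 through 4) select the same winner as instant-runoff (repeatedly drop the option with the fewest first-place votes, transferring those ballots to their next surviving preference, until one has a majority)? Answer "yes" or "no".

Borda — scores: S 31, Q 27, R 12, P 32. Winner: P.
Instant-runoff — R1 S 7, Q 4, R 0, P 6 (R out); R2 S 7, Q 4, P 6 (Q out); R3 S 7, P 10 (P winner). Winner: P.
The two methods agree.

yes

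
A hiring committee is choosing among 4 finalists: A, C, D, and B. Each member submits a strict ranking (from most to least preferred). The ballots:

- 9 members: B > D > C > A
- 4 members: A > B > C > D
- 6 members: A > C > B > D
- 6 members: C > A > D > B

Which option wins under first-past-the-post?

First-place votes: A 10, C 6, D 0, B 9.
A has the most first-place votes.

A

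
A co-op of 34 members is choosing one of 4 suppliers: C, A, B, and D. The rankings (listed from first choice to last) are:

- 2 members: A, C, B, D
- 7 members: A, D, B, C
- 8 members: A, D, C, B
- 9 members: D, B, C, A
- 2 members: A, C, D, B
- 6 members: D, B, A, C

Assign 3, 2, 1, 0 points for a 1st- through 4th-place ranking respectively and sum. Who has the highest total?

D

C: 2·2 + 7·0 + 8·1 + 9·1 + 2·2 + 6·0 = 25
A: 2·3 + 7·3 + 8·3 + 9·0 + 2·3 + 6·1 = 63
B: 2·1 + 7·1 + 8·0 + 9·2 + 2·0 + 6·2 = 39
D: 2·0 + 7·2 + 8·2 + 9·3 + 2·1 + 6·3 = 77
D has the highest Borda score (77).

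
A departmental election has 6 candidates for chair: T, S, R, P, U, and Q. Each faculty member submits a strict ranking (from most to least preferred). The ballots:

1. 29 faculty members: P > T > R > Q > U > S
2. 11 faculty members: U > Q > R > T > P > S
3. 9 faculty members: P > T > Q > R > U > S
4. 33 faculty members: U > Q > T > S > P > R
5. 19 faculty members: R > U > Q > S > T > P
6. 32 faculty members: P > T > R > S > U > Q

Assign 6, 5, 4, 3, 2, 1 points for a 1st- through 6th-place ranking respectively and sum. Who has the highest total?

T: 29·5 + 11·3 + 9·5 + 33·4 + 19·2 + 32·5 = 553
S: 29·1 + 11·1 + 9·1 + 33·3 + 19·3 + 32·3 = 301
R: 29·4 + 11·4 + 9·3 + 33·1 + 19·6 + 32·4 = 462
P: 29·6 + 11·2 + 9·6 + 33·2 + 19·1 + 32·6 = 527
U: 29·2 + 11·6 + 9·2 + 33·6 + 19·5 + 32·2 = 499
Q: 29·3 + 11·5 + 9·4 + 33·5 + 19·4 + 32·1 = 451
T has the highest Borda score (553).

T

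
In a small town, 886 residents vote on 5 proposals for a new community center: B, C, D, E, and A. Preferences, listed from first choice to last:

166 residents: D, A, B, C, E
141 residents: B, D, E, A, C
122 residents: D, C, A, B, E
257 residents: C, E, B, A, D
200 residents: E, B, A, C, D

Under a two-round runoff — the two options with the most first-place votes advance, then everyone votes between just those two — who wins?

Round 1 first-place votes: B 141, C 257, D 288, E 200, A 0.
D and C advance.
Runoff: D is preferred to C by 429 voters; C by 457.
C wins the runoff.

C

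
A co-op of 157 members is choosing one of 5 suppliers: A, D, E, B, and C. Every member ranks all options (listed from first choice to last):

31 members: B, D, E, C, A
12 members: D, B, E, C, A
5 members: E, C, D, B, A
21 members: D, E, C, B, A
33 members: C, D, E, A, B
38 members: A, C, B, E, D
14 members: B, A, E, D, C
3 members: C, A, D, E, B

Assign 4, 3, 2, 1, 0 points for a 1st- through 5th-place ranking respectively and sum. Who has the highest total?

C

A: 31·0 + 12·0 + 5·0 + 21·0 + 33·1 + 38·4 + 14·3 + 3·3 = 236
D: 31·3 + 12·4 + 5·2 + 21·4 + 33·3 + 38·0 + 14·1 + 3·2 = 354
E: 31·2 + 12·2 + 5·4 + 21·3 + 33·2 + 38·1 + 14·2 + 3·1 = 304
B: 31·4 + 12·3 + 5·1 + 21·1 + 33·0 + 38·2 + 14·4 + 3·0 = 318
C: 31·1 + 12·1 + 5·3 + 21·2 + 33·4 + 38·3 + 14·0 + 3·4 = 358
C has the highest Borda score (358).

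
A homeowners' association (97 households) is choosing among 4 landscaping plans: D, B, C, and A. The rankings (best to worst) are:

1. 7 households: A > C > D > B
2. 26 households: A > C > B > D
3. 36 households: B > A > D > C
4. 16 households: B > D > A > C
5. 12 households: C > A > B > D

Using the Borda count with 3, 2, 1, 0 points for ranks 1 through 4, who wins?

A

D: 7·1 + 26·0 + 36·1 + 16·2 + 12·0 = 75
B: 7·0 + 26·1 + 36·3 + 16·3 + 12·1 = 194
C: 7·2 + 26·2 + 36·0 + 16·0 + 12·3 = 102
A: 7·3 + 26·3 + 36·2 + 16·1 + 12·2 = 211
A has the highest Borda score (211).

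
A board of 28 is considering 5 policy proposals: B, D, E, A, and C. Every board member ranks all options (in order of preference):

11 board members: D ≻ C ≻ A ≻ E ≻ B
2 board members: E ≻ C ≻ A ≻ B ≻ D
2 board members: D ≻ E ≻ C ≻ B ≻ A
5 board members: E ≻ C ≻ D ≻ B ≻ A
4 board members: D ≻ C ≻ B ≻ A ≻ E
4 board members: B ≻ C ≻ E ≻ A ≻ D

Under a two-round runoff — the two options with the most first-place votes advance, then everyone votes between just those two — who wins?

Round 1 first-place votes: B 4, D 17, E 7, A 0, C 0.
D and E advance.
Runoff: D is preferred to E by 17 voters; E by 11.
D wins the runoff.

D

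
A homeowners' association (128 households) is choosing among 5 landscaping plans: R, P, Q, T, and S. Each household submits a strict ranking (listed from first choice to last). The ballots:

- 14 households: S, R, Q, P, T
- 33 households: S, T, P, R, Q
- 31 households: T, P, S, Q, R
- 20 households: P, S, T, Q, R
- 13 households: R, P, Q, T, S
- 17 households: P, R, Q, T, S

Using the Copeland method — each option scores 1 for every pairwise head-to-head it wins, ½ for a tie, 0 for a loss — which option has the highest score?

R: beats Q; loses to P, T, and S → score 1.
P: beats R, Q, and S; ties T → score 3.5.
Q: loses to R, P, T, and S → score 0.
T: beats R and Q; ties P; loses to S → score 2.5.
S: beats R, Q, and T; loses to P → score 3.
P has the best pairwise record.

P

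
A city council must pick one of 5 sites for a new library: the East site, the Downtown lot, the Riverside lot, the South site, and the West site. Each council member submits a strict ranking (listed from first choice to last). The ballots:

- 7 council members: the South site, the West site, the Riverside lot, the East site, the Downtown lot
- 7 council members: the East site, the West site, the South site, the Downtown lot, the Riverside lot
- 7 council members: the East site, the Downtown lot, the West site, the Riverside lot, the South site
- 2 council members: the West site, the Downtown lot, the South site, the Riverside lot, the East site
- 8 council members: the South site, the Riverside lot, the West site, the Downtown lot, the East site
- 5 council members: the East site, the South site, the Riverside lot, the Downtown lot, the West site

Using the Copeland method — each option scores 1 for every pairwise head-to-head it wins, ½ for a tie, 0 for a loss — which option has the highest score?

the East site

the East site: beats the Downtown lot, the Riverside lot, the South site, and the West site → score 4.
the Downtown lot: loses to the East site, the Riverside lot, the South site, and the West site → score 0.
the Riverside lot: beats the Downtown lot; loses to the East site, the South site, and the West site → score 1.
the South site: beats the Downtown lot, the Riverside lot, and the West site; loses to the East site → score 3.
the West site: beats the Downtown lot and the Riverside lot; loses to the East site and the South site → score 2.
the East site has the best pairwise record.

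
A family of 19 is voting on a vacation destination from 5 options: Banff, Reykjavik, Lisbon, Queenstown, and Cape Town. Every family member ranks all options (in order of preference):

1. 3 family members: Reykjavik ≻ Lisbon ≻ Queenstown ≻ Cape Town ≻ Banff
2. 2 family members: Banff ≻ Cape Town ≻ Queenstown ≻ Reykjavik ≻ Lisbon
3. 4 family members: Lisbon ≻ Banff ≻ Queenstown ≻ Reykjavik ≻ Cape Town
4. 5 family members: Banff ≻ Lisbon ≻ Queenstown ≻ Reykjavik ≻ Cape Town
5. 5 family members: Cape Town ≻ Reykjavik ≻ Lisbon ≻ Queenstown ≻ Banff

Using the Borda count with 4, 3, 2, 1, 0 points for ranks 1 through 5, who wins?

Banff: 3·0 + 2·4 + 4·3 + 5·4 + 5·0 = 40
Reykjavik: 3·4 + 2·1 + 4·1 + 5·1 + 5·3 = 38
Lisbon: 3·3 + 2·0 + 4·4 + 5·3 + 5·2 = 50
Queenstown: 3·2 + 2·2 + 4·2 + 5·2 + 5·1 = 33
Cape Town: 3·1 + 2·3 + 4·0 + 5·0 + 5·4 = 29
Lisbon has the highest Borda score (50).

Lisbon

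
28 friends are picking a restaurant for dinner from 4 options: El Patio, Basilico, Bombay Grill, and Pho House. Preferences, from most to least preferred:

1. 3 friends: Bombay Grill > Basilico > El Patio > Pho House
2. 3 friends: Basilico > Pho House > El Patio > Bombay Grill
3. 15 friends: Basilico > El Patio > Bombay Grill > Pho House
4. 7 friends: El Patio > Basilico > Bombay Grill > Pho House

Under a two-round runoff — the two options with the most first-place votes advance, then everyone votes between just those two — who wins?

Basilico

Round 1 first-place votes: El Patio 7, Basilico 18, Bombay Grill 3, Pho House 0.
Basilico and El Patio advance.
Runoff: Basilico is preferred to El Patio by 21 voters; El Patio by 7.
Basilico wins the runoff.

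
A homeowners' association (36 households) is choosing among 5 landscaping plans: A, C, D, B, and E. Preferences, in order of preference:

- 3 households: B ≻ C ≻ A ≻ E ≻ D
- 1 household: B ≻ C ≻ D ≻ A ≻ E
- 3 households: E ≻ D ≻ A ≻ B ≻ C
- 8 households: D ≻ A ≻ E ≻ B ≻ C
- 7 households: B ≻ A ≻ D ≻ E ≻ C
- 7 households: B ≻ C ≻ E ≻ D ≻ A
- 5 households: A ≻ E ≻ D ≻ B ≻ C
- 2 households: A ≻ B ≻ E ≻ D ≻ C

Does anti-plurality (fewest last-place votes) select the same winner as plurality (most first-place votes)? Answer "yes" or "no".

yes

Anti-plurality — last-place votes: A 7, C 25, D 3, B 0, E 1. Winner: B.
Plurality — first-place votes: A 7, C 0, D 8, B 18, E 3. Winner: B.
The two methods agree.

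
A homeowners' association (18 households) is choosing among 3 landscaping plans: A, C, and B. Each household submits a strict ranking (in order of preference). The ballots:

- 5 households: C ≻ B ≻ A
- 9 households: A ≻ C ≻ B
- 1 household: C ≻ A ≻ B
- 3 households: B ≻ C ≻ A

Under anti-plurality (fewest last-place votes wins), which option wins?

Last-place votes: A 8, C 0, B 10.
C is ranked last by the fewest voters, so C wins.

C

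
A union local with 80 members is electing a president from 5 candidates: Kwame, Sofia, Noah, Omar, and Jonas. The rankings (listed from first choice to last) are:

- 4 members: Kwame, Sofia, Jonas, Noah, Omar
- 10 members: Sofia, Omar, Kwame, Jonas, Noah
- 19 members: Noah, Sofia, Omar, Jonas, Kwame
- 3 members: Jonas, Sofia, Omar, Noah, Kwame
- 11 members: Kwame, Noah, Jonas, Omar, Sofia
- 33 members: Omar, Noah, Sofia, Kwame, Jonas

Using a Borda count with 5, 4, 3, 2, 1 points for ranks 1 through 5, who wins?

Omar

Kwame: 4·5 + 10·3 + 19·1 + 3·1 + 11·5 + 33·2 = 193
Sofia: 4·4 + 10·5 + 19·4 + 3·4 + 11·1 + 33·3 = 264
Noah: 4·2 + 10·1 + 19·5 + 3·2 + 11·4 + 33·4 = 295
Omar: 4·1 + 10·4 + 19·3 + 3·3 + 11·2 + 33·5 = 297
Jonas: 4·3 + 10·2 + 19·2 + 3·5 + 11·3 + 33·1 = 151
Omar has the highest Borda score (297).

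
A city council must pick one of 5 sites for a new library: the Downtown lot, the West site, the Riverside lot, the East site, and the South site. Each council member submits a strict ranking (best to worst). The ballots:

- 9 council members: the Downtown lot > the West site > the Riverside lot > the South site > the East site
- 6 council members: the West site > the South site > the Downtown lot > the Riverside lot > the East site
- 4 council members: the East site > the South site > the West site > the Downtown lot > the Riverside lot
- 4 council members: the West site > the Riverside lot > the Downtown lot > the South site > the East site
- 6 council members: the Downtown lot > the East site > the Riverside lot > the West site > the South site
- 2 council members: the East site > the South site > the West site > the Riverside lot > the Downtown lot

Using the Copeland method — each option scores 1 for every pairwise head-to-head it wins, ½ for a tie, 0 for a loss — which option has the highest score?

the West site

the Downtown lot: beats the Riverside lot, the East site, and the South site; loses to the West site → score 3.
the West site: beats the Downtown lot, the Riverside lot, the East site, and the South site → score 4.
the Riverside lot: beats the East site and the South site; loses to the Downtown lot and the West site → score 2.
the East site: loses to the Downtown lot, the West site, the Riverside lot, and the South site → score 0.
the South site: beats the East site; loses to the Downtown lot, the West site, and the Riverside lot → score 1.
the West site has the best pairwise record.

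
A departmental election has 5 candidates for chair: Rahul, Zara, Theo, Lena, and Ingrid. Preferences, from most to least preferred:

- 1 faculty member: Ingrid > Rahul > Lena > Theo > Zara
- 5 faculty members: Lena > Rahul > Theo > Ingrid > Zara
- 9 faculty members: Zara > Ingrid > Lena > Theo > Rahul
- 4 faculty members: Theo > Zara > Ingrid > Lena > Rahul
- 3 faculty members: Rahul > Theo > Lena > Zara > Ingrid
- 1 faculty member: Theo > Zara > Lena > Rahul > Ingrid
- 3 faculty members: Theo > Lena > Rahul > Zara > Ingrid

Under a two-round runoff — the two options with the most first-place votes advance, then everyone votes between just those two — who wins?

Round 1 first-place votes: Rahul 3, Zara 9, Theo 8, Lena 5, Ingrid 1.
Zara and Theo advance.
Runoff: Zara is preferred to Theo by 9 voters; Theo by 17.
Theo wins the runoff.

Theo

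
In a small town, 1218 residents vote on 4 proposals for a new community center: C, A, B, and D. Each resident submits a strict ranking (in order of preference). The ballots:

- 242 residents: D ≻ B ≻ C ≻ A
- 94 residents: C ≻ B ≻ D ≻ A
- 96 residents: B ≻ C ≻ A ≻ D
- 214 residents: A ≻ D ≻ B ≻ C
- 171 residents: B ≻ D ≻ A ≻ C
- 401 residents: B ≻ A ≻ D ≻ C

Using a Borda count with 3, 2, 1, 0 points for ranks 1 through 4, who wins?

B

C: 242·1 + 94·3 + 96·2 + 214·0 + 171·0 + 401·0 = 716
A: 242·0 + 94·0 + 96·1 + 214·3 + 171·1 + 401·2 = 1711
B: 242·2 + 94·2 + 96·3 + 214·1 + 171·3 + 401·3 = 2890
D: 242·3 + 94·1 + 96·0 + 214·2 + 171·2 + 401·1 = 1991
B has the highest Borda score (2890).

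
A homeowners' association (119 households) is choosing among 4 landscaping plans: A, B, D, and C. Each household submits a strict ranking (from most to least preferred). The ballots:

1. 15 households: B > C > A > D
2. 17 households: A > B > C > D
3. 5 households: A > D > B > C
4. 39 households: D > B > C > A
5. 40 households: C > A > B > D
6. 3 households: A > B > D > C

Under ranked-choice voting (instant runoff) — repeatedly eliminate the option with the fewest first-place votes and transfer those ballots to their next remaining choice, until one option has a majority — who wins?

Round 1: A 25, B 15, D 39, C 40. Eliminate B.
Round 2: A 25, D 39, C 55. Eliminate A.
Round 3: D 47, C 72. C has a majority.

C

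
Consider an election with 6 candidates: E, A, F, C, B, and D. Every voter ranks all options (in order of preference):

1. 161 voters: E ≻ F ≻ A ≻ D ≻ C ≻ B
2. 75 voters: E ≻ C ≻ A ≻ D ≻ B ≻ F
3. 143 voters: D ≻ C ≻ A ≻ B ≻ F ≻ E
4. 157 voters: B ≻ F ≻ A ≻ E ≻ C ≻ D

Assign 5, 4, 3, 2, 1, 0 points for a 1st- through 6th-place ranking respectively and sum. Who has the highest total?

E: 161·5 + 75·5 + 143·0 + 157·2 = 1494
A: 161·3 + 75·3 + 143·3 + 157·3 = 1608
F: 161·4 + 75·0 + 143·1 + 157·4 = 1415
C: 161·1 + 75·4 + 143·4 + 157·1 = 1190
B: 161·0 + 75·1 + 143·2 + 157·5 = 1146
D: 161·2 + 75·2 + 143·5 + 157·0 = 1187
A has the highest Borda score (1608).

A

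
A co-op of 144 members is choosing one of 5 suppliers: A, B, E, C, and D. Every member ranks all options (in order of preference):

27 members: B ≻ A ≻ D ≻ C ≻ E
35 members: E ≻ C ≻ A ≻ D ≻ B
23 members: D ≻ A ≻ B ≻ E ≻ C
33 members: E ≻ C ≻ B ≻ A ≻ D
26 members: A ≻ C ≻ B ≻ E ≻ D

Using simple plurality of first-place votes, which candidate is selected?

E

First-place votes: A 26, B 27, E 68, C 0, D 23.
E has the most first-place votes.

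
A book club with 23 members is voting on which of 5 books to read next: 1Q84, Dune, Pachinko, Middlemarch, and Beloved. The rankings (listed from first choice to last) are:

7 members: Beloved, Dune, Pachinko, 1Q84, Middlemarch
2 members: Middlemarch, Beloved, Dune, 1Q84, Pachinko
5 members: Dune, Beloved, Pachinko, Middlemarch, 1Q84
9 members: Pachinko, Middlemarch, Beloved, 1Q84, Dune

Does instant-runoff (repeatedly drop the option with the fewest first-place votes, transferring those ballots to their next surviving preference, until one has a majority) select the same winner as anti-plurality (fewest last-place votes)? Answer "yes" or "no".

Instant-runoff — R1 1Q84 0, Dune 5, Pachinko 9, Middlemarch 2, Beloved 7 (1Q84 out); R2 Dune 5, Pachinko 9, Middlemarch 2, Beloved 7 (Middlemarch out); R3 Dune 5, Pachinko 9, Beloved 9 (Dune out); R4 Pachinko 9, Beloved 14 (Beloved winner). Winner: Beloved.
Anti-plurality — last-place votes: 1Q84 5, Dune 9, Pachinko 2, Middlemarch 7, Beloved 0. Winner: Beloved.
The two methods agree.

yes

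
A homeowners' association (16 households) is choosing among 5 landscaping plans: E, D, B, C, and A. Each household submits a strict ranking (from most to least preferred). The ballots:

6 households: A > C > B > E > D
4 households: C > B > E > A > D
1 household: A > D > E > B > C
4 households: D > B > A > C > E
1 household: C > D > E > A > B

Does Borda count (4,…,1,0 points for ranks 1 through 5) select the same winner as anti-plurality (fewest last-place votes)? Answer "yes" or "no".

no

Borda — scores: E 18, D 22, B 37, C 42, A 41. Winner: C.
Anti-plurality — last-place votes: E 4, D 10, B 1, C 1, A 0. Winner: A.
The two methods disagree.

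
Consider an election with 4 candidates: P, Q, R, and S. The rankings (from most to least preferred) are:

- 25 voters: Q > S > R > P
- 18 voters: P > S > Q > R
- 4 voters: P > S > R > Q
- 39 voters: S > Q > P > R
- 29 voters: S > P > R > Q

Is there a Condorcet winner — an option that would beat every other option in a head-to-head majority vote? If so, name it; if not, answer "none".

S vs P: 93–22 for S.
S vs Q: 90–25 for S.
S vs R: 115–0 for S.
S beats every other option head-to-head.

S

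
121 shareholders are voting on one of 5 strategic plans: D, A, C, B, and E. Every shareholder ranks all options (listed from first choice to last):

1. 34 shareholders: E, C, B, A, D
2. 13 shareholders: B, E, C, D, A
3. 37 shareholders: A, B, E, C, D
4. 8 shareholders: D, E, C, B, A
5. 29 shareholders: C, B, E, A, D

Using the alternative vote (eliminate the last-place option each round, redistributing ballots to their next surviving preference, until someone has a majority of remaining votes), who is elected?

Round 1: D 8, A 37, C 29, B 13, E 34. Eliminate D.
Round 2: A 37, C 29, B 13, E 42. Eliminate B.
Round 3: A 37, C 29, E 55. Eliminate C.
Round 4: A 37, E 84. E has a majority.

E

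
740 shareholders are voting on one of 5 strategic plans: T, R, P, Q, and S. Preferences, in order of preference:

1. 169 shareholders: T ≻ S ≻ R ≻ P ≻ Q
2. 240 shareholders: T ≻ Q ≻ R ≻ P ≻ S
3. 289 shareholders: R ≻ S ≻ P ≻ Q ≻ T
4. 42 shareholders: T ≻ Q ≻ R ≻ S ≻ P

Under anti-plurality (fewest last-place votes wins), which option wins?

Last-place votes: T 289, R 0, P 42, Q 169, S 240.
R is ranked last by the fewest voters, so R wins.

R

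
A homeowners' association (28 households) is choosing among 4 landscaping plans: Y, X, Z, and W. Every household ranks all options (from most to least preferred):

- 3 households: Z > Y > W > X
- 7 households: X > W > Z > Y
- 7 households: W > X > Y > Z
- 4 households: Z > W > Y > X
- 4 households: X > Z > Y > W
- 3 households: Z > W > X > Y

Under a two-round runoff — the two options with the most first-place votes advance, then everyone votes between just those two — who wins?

Round 1 first-place votes: Y 0, X 11, Z 10, W 7.
X and Z advance.
Runoff: X is preferred to Z by 18 voters; Z by 10.
X wins the runoff.

X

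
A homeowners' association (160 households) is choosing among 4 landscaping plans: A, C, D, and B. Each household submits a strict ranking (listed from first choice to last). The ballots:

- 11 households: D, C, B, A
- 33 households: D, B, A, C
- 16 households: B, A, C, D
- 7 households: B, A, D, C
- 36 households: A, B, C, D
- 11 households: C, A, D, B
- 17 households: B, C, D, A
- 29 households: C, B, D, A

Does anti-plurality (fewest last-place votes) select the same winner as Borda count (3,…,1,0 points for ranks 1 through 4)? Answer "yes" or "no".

yes

Anti-plurality — last-place votes: A 57, C 40, D 52, B 11. Winner: B.
Borda — scores: A 209, C 228, D 196, B 327. Winner: B.
The two methods agree.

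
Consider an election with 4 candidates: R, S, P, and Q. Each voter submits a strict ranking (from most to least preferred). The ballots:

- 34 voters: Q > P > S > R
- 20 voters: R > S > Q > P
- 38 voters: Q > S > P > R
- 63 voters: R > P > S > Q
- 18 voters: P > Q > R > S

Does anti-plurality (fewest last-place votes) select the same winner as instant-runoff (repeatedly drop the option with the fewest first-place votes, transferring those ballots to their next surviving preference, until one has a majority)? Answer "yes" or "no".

Anti-plurality — last-place votes: R 72, S 18, P 20, Q 63. Winner: S.
Instant-runoff — R1 R 83, S 0, P 18, Q 72 (S out); R2 R 83, P 18, Q 72 (P out); R3 R 83, Q 90 (Q winner). Winner: Q.
The two methods disagree.

no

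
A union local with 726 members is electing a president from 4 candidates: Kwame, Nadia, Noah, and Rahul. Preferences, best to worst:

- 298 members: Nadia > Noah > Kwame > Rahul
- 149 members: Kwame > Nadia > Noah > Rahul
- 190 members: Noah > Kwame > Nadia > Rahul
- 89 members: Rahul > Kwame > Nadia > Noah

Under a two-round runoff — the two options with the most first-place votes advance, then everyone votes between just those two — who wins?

Nadia

Round 1 first-place votes: Kwame 149, Nadia 298, Noah 190, Rahul 89.
Nadia and Noah advance.
Runoff: Nadia is preferred to Noah by 536 voters; Noah by 190.
Nadia wins the runoff.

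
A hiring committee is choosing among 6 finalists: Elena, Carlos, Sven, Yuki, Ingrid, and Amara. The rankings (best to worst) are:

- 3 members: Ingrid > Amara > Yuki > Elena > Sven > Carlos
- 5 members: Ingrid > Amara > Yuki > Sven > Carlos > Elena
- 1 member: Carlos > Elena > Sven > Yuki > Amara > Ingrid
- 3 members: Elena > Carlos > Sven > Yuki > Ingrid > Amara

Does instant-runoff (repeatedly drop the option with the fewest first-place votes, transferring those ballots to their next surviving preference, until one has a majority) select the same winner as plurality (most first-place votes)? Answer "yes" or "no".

Instant-runoff — R1 Elena 3, Carlos 1, Sven 0, Yuki 0, Ingrid 8, Amara 0 (Ingrid winner). Winner: Ingrid.
Plurality — first-place votes: Elena 3, Carlos 1, Sven 0, Yuki 0, Ingrid 8, Amara 0. Winner: Ingrid.
The two methods agree.

yes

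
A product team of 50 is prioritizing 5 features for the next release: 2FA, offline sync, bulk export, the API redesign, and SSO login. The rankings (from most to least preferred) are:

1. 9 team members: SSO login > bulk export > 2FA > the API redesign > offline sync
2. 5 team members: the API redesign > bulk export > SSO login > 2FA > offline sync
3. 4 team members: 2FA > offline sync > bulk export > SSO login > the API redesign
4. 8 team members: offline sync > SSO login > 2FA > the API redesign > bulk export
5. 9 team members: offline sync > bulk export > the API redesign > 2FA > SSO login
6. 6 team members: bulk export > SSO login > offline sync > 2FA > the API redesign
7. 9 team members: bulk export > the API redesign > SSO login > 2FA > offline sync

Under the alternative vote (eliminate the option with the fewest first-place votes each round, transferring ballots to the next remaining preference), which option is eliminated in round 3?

SSO login

Round 1: 2FA 4, offline sync 17, bulk export 15, the API redesign 5, SSO login 9. Eliminate 2FA.
Round 2: offline sync 21, bulk export 15, the API redesign 5, SSO login 9. Eliminate the API redesign.
Round 3: offline sync 21, bulk export 20, SSO login 9. Eliminate SSO login.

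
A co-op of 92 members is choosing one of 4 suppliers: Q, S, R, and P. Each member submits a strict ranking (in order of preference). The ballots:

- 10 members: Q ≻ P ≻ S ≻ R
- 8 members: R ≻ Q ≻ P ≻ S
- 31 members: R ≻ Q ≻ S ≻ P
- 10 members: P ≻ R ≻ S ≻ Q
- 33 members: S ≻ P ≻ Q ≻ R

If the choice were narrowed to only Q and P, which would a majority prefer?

Q

Voters preferring Q to P: 49; preferring P to Q: 43.
Q wins the head-to-head.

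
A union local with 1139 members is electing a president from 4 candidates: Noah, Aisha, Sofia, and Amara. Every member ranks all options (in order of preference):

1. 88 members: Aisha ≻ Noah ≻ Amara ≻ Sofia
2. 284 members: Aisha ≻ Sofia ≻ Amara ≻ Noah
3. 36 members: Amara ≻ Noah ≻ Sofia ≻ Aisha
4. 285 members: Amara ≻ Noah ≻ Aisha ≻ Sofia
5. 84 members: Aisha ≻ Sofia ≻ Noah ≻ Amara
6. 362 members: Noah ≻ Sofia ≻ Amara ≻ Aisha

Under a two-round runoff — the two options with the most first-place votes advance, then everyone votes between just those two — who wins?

Noah

Round 1 first-place votes: Noah 362, Aisha 456, Sofia 0, Amara 321.
Aisha and Noah advance.
Runoff: Aisha is preferred to Noah by 456 voters; Noah by 683.
Noah wins the runoff.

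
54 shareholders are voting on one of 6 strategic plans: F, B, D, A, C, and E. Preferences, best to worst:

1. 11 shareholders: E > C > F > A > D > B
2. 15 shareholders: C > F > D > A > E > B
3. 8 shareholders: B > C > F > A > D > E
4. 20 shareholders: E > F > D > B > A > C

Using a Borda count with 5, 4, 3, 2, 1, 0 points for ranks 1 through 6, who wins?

F: 11·3 + 15·4 + 8·3 + 20·4 = 197
B: 11·0 + 15·0 + 8·5 + 20·2 = 80
D: 11·1 + 15·3 + 8·1 + 20·3 = 124
A: 11·2 + 15·2 + 8·2 + 20·1 = 88
C: 11·4 + 15·5 + 8·4 + 20·0 = 151
E: 11·5 + 15·1 + 8·0 + 20·5 = 170
F has the highest Borda score (197).

F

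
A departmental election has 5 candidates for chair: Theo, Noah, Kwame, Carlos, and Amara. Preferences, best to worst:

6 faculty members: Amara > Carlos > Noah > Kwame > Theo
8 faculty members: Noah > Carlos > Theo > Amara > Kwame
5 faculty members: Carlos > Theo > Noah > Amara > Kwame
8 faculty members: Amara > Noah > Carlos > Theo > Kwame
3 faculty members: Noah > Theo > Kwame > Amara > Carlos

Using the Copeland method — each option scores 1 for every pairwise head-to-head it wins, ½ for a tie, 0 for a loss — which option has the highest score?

Theo: beats Kwame and Amara; loses to Noah and Carlos → score 2.
Noah: beats Theo, Kwame, Carlos, and Amara → score 4.
Kwame: loses to Theo, Noah, Carlos, and Amara → score 0.
Carlos: beats Theo and Kwame; loses to Noah and Amara → score 2.
Amara: beats Kwame and Carlos; loses to Theo and Noah → score 2.
Noah has the best pairwise record.

Noah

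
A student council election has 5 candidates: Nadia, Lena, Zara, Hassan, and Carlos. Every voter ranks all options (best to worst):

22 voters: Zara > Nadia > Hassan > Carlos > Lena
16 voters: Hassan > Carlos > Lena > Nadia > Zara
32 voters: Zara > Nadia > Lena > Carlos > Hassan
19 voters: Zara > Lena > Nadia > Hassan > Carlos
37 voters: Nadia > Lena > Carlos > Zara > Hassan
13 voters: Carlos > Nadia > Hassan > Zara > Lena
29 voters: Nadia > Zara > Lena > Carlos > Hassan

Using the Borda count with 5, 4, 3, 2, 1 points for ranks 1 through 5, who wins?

Nadia

Nadia: 22·4 + 16·2 + 32·4 + 19·3 + 37·5 + 13·4 + 29·5 = 687
Lena: 22·1 + 16·3 + 32·3 + 19·4 + 37·4 + 13·1 + 29·3 = 490
Zara: 22·5 + 16·1 + 32·5 + 19·5 + 37·2 + 13·2 + 29·4 = 597
Hassan: 22·3 + 16·5 + 32·1 + 19·2 + 37·1 + 13·3 + 29·1 = 321
Carlos: 22·2 + 16·4 + 32·2 + 19·1 + 37·3 + 13·5 + 29·2 = 425
Nadia has the highest Borda score (687).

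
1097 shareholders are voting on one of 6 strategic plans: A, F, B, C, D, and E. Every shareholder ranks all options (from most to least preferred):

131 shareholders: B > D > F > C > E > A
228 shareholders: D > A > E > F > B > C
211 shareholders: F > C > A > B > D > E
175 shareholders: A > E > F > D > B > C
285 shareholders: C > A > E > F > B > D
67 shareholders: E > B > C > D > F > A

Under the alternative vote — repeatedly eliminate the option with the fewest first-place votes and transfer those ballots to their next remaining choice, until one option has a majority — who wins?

Round 1: A 175, F 211, B 131, C 285, D 228, E 67. Eliminate E.
Round 2: A 175, F 211, B 198, C 285, D 228. Eliminate A.
Round 3: F 386, B 198, C 285, D 228. Eliminate B.
Round 4: F 386, C 352, D 359. Eliminate C.
Round 5: F 671, D 426. F has a majority.

F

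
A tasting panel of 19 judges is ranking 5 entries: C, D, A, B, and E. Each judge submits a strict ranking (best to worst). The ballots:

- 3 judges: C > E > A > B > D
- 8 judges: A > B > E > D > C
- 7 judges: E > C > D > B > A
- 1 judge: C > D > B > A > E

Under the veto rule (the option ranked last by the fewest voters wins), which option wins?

Last-place votes: C 8, D 3, A 7, B 0, E 1.
B is ranked last by the fewest voters, so B wins.

B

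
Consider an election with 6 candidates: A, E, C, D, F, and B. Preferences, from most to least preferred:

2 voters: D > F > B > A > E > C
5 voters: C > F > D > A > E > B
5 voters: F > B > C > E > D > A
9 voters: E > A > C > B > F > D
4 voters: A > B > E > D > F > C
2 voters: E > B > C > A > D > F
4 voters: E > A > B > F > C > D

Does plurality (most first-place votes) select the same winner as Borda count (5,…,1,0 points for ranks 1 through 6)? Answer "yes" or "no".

yes

Plurality — first-place votes: A 4, E 15, C 5, D 2, F 5, B 0. Winner: E.
Borda — scores: A 90, E 104, C 77, D 40, F 74, B 80. Winner: E.
The two methods agree.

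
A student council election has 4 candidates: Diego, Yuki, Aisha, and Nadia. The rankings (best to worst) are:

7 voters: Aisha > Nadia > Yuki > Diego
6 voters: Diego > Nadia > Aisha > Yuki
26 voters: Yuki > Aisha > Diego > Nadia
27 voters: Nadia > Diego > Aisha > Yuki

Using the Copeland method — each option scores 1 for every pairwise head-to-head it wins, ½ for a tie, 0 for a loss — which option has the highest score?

Nadia

Diego: ties Yuki and Aisha; loses to Nadia → score 1.
Yuki: ties Diego; loses to Aisha and Nadia → score 0.5.
Aisha: beats Yuki; ties Diego and Nadia → score 2.
Nadia: beats Diego and Yuki; ties Aisha → score 2.5.
Nadia has the best pairwise record.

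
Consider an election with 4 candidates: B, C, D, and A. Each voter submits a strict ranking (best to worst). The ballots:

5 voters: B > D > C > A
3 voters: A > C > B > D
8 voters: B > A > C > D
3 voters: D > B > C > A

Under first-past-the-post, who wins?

B

First-place votes: B 13, C 0, D 3, A 3.
B has the most first-place votes.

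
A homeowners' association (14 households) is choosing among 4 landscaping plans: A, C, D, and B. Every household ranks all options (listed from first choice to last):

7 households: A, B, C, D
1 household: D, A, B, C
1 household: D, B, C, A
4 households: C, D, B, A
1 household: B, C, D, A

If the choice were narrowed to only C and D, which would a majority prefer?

Voters preferring C to D: 12; preferring D to C: 2.
C wins the head-to-head.

C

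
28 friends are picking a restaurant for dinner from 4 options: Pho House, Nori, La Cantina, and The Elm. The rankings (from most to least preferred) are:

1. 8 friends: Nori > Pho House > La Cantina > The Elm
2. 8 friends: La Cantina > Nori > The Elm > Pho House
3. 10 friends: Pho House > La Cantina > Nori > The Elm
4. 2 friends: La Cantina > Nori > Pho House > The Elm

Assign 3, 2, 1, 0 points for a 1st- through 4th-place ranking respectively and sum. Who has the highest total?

La Cantina

Pho House: 8·2 + 8·0 + 10·3 + 2·1 = 48
Nori: 8·3 + 8·2 + 10·1 + 2·2 = 54
La Cantina: 8·1 + 8·3 + 10·2 + 2·3 = 58
The Elm: 8·0 + 8·1 + 10·0 + 2·0 = 8
La Cantina has the highest Borda score (58).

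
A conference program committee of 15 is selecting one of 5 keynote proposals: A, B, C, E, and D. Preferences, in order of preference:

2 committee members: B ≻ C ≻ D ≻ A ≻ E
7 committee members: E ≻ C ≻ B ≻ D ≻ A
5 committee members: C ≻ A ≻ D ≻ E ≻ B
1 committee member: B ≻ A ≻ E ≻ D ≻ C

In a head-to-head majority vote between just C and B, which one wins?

Voters preferring C to B: 12; preferring B to C: 3.
C wins the head-to-head.

C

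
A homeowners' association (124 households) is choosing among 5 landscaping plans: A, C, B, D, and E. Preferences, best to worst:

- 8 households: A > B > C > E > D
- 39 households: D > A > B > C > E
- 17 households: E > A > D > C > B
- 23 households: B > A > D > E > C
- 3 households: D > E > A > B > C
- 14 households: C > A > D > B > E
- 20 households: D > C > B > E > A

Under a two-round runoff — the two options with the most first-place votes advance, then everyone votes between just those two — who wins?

Round 1 first-place votes: A 8, C 14, B 23, D 62, E 17.
D and B advance.
Runoff: D is preferred to B by 93 voters; B by 31.
D wins the runoff.

D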